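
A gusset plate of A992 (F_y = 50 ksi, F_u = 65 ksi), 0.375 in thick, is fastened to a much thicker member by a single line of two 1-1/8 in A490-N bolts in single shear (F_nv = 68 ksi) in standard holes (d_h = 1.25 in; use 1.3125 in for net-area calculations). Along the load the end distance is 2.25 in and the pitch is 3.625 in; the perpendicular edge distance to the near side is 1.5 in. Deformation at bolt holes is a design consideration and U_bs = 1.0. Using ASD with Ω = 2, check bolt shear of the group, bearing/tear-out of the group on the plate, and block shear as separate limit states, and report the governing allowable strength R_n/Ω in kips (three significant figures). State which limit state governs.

Bolt shear: A_b = π·1.125²/4 = 0.994 in²; R_n = 68 × 0.994 × 2 × 1 = 135.2 kips → 135.2 / 2 = 67.6 kips.
Bearing: edge l_c = 1.625, r_n = 47.53 kips; interior l_c = 2.375, r_n = 65.81 kips; R_n = 47.53 + 1·65.81 = 113.3 kips → 56.7 kips.
Block shear: A_gv = 2.203, A_nv = 1.465, A_nt = 0.3164 in²; R_n = min(0.6F_uA_nv, 0.6F_yA_gv) + U_bs·F_u·A_nt = 77.7 kips → 38.8 kips.
Block shear governs: 38.8 kips.

38.8 kips (block shear governs)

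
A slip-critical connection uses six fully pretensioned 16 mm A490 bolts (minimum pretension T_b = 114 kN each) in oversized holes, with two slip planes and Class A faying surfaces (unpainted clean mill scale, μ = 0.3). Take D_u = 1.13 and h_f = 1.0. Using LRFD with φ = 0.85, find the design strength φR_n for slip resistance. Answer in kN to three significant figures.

R_n = μ · D_u · h_f · T_b · n_s · n_b = 0.3 × 1.13 × 1.0 × 114 × 2 × 6 = 463.8 kN.
Design strength φR_n = 0.85 × 463.8 = 394 kN.

394 kN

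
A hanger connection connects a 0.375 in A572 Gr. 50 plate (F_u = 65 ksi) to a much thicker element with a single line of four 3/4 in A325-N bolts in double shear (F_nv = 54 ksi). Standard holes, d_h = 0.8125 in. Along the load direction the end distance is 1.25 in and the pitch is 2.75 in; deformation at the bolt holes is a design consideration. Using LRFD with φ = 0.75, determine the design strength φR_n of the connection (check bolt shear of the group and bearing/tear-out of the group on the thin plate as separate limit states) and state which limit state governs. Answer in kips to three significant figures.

117 kips (bearing governs)

Bolt shear: A_b = π·0.75²/4 = 0.4418 in²; R_n = 54 × 0.4418 × 4 × 2 = 190.9 kips → 0.75 × 190.9 = 143 kips.
Bearing (1.2 l_c t F_u ≤ 2.4 d t F_u): upper limit = 2.4·0.75·0.375·65 = 43.87 kips.
  Edge l_c = 1.25 − 0.8125/2 = 0.8438 → r_n = 24.68 kips; interior l_c = 2.75 − 0.8125 = 1.938 → r_n = 43.87 kips.
  R_n,bearing = 1·24.68 + 3·43.87 = 156.3 kips → 0.75 × 156.3 = 117 kips.
Bearing governs: 117 kips.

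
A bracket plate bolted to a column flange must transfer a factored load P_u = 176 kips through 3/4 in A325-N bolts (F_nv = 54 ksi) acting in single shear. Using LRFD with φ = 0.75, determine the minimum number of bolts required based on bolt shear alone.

A_b = π·0.75²/4 = 0.4418 in².
Per-bolt design strength φR_n = 0.75 × 54 × 0.4418 × 1 = 17.89 kips.
n ≥ 176 / 17.89 = 9.837 → use 10 bolts.

10 bolts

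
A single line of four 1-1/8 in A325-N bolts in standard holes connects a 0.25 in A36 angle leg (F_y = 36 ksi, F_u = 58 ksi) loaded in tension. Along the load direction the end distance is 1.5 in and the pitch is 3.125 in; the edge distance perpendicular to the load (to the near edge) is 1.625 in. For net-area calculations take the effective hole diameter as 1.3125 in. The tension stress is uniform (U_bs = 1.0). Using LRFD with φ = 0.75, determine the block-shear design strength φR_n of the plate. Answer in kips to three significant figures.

Shear plane L_v = 1.5 + 3·3.125 = 10.88 in; A_gv = 10.88 × 0.25 = 2.719 in².
A_nv = (10.88 − 3.5·1.3125) × 0.25 = 1.57 in².
A_nt = (1.625 − 0.5·1.3125) × 0.25 = 0.2422 in².
0.6 F_u A_nv = 54.65 kips; 0.6 F_y A_gv = 58.72 kips → shear rupture governs the shear term.
R_n = 54.65 + 1.0 × 58 × 0.2422 = 68.69 kips.
Design strength φR_n = 0.75 × 68.69 = 51.5 kips.

51.5 kips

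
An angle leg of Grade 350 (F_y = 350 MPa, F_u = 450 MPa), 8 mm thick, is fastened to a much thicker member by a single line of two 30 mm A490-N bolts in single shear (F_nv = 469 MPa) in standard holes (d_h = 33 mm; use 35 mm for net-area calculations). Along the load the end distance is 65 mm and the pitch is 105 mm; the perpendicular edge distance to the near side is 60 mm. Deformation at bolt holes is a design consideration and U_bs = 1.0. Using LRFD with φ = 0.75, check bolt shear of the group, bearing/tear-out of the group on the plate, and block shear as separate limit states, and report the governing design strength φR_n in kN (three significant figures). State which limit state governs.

305 kN (block shear governs)

Bolt shear: A_b = π·30²/4 = 706.9 mm²; R_n = 469 × 706.9 × 2 × 1 / 1000 = 663 kN → 0.75 × 663 = 497 kN.
Bearing: edge l_c = 48.5, r_n = 209.5 kN; interior l_c = 72, r_n = 259.2 kN; R_n = 209.5 + 1·259.2 = 468.7 kN → 352 kN.
Block shear: A_gv = 1360, A_nv = 940, A_nt = 340 mm²; R_n = min(0.6F_uA_nv, 0.6F_yA_gv) + U_bs·F_u·A_nt = 406.8 kN → 305 kN.
Block shear governs: 305 kN.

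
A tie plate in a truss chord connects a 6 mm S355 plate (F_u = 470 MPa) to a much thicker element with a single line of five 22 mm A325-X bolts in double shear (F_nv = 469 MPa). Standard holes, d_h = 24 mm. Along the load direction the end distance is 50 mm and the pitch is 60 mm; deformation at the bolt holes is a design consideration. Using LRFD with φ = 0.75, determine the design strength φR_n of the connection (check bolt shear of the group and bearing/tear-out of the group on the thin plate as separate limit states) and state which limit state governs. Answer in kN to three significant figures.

Bolt shear: A_b = π·22²/4 = 380.1 mm²; R_n = 469 × 380.1 × 5 × 2 / 1000 = 1783 kN → 0.75 × 1783 = 1340 kN.
Bearing (1.2 l_c t F_u ≤ 2.4 d t F_u): upper limit = 2.4·22·6·470 / 1000 = 148.9 kN.
  Edge l_c = 50 − 24/2 = 38 → r_n = 128.6 kN; interior l_c = 60 − 24 = 36 → r_n = 121.8 kN.
  R_n,bearing = 1·128.6 + 4·121.8 = 615.9 kN → 0.75 × 615.9 = 462 kN.
Bearing governs: 462 kN.

462 kN (bearing governs)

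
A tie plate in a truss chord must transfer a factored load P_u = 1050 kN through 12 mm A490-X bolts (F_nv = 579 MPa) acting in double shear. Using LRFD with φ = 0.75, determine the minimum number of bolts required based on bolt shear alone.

11 bolts

A_b = π·12²/4 = 113.1 mm².
Per-bolt design strength φR_n = 0.75 × 579 × 113.1 × 2 / 1000 = 98.23 kN.
n ≥ 1050 / 98.23 = 10.69 → use 11 bolts.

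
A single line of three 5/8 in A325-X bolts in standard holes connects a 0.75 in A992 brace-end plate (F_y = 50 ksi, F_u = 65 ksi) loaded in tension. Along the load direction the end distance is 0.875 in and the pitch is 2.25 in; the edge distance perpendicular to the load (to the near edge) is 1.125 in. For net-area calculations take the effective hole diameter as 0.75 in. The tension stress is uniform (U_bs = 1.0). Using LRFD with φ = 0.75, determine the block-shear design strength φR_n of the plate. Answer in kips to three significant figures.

104 kips

Shear plane L_v = 0.875 + 2·2.25 = 5.375 in; A_gv = 5.375 × 0.75 = 4.031 in².
A_nv = (5.375 − 2.5·0.75) × 0.75 = 2.625 in².
A_nt = (1.125 − 0.5·0.75) × 0.75 = 0.5625 in².
0.6 F_u A_nv = 102.4 kips; 0.6 F_y A_gv = 120.9 kips → shear rupture governs the shear term.
R_n = 102.4 + 1.0 × 65 × 0.5625 = 138.9 kips.
Design strength φR_n = 0.75 × 138.9 = 104 kips.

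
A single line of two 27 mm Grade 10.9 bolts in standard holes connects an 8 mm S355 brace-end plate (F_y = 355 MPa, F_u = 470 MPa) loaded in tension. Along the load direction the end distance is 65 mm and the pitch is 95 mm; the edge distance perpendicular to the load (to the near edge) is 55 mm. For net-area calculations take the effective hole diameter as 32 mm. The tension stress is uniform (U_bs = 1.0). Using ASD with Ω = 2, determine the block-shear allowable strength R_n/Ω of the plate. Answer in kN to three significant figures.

200 kN

Shear plane L_v = 65 + 1·95 = 160 mm; A_gv = 160 × 8 = 1280 mm².
A_nv = (160 − 1.5·32) × 8 = 896 mm².
A_nt = (55 − 0.5·32) × 8 = 312 mm².
0.6 F_u A_nv = 252.7 kN; 0.6 F_y A_gv = 272.6 kN → shear rupture governs the shear term.
R_n = 252.7 + 1.0 × 470 × 312 / 1000 = 399.3 kN.
Allowable strength R_n/Ω = 399.3 / 2 = 200 kN.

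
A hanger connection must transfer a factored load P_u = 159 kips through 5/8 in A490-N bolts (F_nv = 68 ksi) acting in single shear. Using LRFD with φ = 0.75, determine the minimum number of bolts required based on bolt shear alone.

A_b = π·0.625²/4 = 0.3068 in².
Per-bolt design strength φR_n = 0.75 × 68 × 0.3068 × 1 = 15.65 kips.
n ≥ 159 / 15.65 = 10.16 → use 11 bolts.

11 bolts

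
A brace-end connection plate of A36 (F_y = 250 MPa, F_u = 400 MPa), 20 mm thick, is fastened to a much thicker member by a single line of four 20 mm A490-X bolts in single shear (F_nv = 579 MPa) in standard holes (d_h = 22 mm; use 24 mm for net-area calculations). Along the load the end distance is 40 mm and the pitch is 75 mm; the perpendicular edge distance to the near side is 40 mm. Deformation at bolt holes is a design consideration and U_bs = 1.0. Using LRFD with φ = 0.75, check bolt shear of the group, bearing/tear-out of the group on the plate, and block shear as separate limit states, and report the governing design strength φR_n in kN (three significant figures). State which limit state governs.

Bolt shear: A_b = π·20²/4 = 314.2 mm²; R_n = 579 × 314.2 × 4 × 1 / 1000 = 727.6 kN → 0.75 × 727.6 = 546 kN.
Bearing: edge l_c = 29, r_n = 278.4 kN; interior l_c = 53, r_n = 384 kN; R_n = 278.4 + 3·384 = 1430 kN → 1070 kN.
Block shear: A_gv = 5300, A_nv = 3620, A_nt = 560 mm²; R_n = min(0.6F_uA_nv, 0.6F_yA_gv) + U_bs·F_u·A_nt = 1019 kN → 764 kN.
Bolt shear governs: 546 kN.

546 kN (bolt shear governs)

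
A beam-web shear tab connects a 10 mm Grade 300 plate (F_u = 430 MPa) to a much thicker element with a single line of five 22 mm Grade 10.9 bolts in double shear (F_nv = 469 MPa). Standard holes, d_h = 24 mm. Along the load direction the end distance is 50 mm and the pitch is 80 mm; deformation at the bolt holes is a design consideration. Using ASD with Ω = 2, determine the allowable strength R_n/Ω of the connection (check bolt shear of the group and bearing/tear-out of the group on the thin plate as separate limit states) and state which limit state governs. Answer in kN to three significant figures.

Bolt shear: A_b = π·22²/4 = 380.1 mm²; R_n = 469 × 380.1 × 5 × 2 / 1000 = 1783 kN → 1783 / 2 = 891 kN.
Bearing (1.2 l_c t F_u ≤ 2.4 d t F_u): upper limit = 2.4·22·10·430 / 1000 = 227 kN.
  Edge l_c = 50 − 24/2 = 38 → r_n = 196.1 kN; interior l_c = 80 − 24 = 56 → r_n = 227 kN.
  R_n,bearing = 1·196.1 + 4·227 = 1104 kN → 1104 / 2 = 552 kN.
Bearing governs: 552 kN.

552 kN (bearing governs)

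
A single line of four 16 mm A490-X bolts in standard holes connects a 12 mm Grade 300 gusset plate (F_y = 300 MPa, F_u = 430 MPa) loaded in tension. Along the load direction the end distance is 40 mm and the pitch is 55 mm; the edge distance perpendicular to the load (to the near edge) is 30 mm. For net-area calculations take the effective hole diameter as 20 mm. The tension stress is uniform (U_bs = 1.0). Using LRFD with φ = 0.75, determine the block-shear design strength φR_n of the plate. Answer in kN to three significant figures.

Shear plane L_v = 40 + 3·55 = 205 mm; A_gv = 205 × 12 = 2460 mm².
A_nv = (205 − 3.5·20) × 12 = 1620 mm².
A_nt = (30 − 0.5·20) × 12 = 240 mm².
0.6 F_u A_nv = 418 kN; 0.6 F_y A_gv = 442.8 kN → shear rupture governs the shear term.
R_n = 418 + 1.0 × 430 × 240 / 1000 = 521.2 kN.
Design strength φR_n = 0.75 × 521.2 = 391 kN.

391 kN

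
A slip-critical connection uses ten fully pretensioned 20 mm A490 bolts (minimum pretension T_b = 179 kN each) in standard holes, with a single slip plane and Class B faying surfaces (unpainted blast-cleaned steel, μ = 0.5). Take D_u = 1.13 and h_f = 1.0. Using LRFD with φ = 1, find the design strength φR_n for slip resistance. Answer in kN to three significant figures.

1010 kN

R_n = μ · D_u · h_f · T_b · n_s · n_b = 0.5 × 1.13 × 1.0 × 179 × 1 × 10 = 1011 kN.
Design strength φR_n = 1 × 1011 = 1010 kN.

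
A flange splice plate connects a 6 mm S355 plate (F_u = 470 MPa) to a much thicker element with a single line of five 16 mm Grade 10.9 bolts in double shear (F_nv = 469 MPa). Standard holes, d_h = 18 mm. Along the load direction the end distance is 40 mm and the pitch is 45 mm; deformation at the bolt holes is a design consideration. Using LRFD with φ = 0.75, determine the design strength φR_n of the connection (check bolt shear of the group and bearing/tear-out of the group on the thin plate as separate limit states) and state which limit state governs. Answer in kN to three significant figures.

Bolt shear: A_b = π·16²/4 = 201.1 mm²; R_n = 469 × 201.1 × 5 × 2 / 1000 = 943 kN → 0.75 × 943 = 707 kN.
Bearing (1.2 l_c t F_u ≤ 2.4 d t F_u): upper limit = 2.4·16·6·470 / 1000 = 108.3 kN.
  Edge l_c = 40 − 18/2 = 31 → r_n = 104.9 kN; interior l_c = 45 − 18 = 27 → r_n = 91.37 kN.
  R_n,bearing = 1·104.9 + 4·91.37 = 470.4 kN → 0.75 × 470.4 = 353 kN.
Bearing governs: 353 kN.

353 kN (bearing governs)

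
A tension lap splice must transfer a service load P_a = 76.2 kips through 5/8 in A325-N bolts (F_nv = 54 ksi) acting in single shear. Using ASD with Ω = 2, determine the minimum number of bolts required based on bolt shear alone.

10 bolts

A_b = π·0.625²/4 = 0.3068 in².
Per-bolt allowable strength R_n/Ω = 54 × 0.3068 × 1 / 2 = 8.283 kips.
n ≥ 76.2 / 8.283 = 9.199 → use 10 bolts.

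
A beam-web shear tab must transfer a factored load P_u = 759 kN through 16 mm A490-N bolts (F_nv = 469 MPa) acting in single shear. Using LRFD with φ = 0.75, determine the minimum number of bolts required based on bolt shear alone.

A_b = π·16²/4 = 201.1 mm².
Per-bolt design strength φR_n = 0.75 × 469 × 201.1 × 1 / 1000 = 70.72 kN.
n ≥ 759 / 70.72 = 10.73 → use 11 bolts.

11 bolts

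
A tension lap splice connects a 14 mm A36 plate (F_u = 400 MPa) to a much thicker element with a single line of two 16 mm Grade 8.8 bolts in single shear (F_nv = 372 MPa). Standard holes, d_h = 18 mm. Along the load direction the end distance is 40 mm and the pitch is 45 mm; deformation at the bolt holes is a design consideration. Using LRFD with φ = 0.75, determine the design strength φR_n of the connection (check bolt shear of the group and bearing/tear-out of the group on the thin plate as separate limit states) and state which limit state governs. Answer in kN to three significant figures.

Bolt shear: A_b = π·16²/4 = 201.1 mm²; R_n = 372 × 201.1 × 2 × 1 / 1000 = 149.6 kN → 0.75 × 149.6 = 112 kN.
Bearing (1.2 l_c t F_u ≤ 2.4 d t F_u): upper limit = 2.4·16·14·400 / 1000 = 215 kN.
  Edge l_c = 40 − 18/2 = 31 → r_n = 208.3 kN; interior l_c = 45 − 18 = 27 → r_n = 181.4 kN.
  R_n,bearing = 1·208.3 + 1·181.4 = 389.8 kN → 0.75 × 389.8 = 292 kN.
Bolt shear governs: 112 kN.

112 kN (bolt shear governs)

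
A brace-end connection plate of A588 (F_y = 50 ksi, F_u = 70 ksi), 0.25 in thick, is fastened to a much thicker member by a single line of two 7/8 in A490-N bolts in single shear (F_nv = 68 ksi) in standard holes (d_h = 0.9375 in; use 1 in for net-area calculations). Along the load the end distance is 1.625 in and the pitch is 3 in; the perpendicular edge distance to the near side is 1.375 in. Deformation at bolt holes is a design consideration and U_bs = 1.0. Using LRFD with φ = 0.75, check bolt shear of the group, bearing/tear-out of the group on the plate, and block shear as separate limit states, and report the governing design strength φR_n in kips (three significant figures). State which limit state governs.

Bolt shear: A_b = π·0.875²/4 = 0.6013 in²; R_n = 68 × 0.6013 × 2 × 1 = 81.78 kips → 0.75 × 81.78 = 61.3 kips.
Bearing: edge l_c = 1.156, r_n = 24.28 kips; interior l_c = 2.062, r_n = 36.75 kips; R_n = 24.28 + 1·36.75 = 61.03 kips → 45.8 kips.
Block shear: A_gv = 1.156, A_nv = 0.7812, A_nt = 0.2188 in²; R_n = min(0.6F_uA_nv, 0.6F_yA_gv) + U_bs·F_u·A_nt = 48.12 kips → 36.1 kips.
Block shear governs: 36.1 kips.

36.1 kips (block shear governs)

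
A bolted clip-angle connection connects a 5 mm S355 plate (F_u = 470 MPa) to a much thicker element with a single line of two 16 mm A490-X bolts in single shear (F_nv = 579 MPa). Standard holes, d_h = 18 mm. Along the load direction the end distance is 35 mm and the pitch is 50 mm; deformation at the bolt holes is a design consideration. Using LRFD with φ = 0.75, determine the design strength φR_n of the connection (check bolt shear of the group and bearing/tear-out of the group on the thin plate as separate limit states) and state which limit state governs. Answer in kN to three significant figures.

Bolt shear: A_b = π·16²/4 = 201.1 mm²; R_n = 579 × 201.1 × 2 × 1 / 1000 = 232.8 kN → 0.75 × 232.8 = 175 kN.
Bearing (1.2 l_c t F_u ≤ 2.4 d t F_u): upper limit = 2.4·16·5·470 / 1000 = 90.24 kN.
  Edge l_c = 35 − 18/2 = 26 → r_n = 73.32 kN; interior l_c = 50 − 18 = 32 → r_n = 90.24 kN.
  R_n,bearing = 1·73.32 + 1·90.24 = 163.6 kN → 0.75 × 163.6 = 123 kN.
Bearing governs: 123 kN.

123 kN (bearing governs)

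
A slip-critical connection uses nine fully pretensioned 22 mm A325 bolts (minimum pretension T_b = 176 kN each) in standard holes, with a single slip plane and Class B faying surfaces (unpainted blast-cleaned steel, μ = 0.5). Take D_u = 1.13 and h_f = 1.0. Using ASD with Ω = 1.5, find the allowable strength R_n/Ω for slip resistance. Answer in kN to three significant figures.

597 kN

R_n = μ · D_u · h_f · T_b · n_s · n_b = 0.5 × 1.13 × 1.0 × 176 × 1 × 9 = 895 kN.
Allowable strength R_n/Ω = 895 / 1.5 = 597 kN.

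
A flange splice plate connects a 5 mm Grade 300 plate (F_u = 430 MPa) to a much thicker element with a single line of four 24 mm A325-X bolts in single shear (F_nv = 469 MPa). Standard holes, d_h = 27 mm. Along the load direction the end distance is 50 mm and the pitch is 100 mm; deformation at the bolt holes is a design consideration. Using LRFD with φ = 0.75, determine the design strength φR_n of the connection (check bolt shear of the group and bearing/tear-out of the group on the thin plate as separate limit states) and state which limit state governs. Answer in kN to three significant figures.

Bolt shear: A_b = π·24²/4 = 452.4 mm²; R_n = 469 × 452.4 × 4 × 1 / 1000 = 848.7 kN → 0.75 × 848.7 = 637 kN.
Bearing (1.2 l_c t F_u ≤ 2.4 d t F_u): upper limit = 2.4·24·5·430 / 1000 = 123.8 kN.
  Edge l_c = 50 − 27/2 = 36.5 → r_n = 94.17 kN; interior l_c = 100 − 27 = 73 → r_n = 123.8 kN.
  R_n,bearing = 1·94.17 + 3·123.8 = 465.7 kN → 0.75 × 465.7 = 349 kN.
Bearing governs: 349 kN.

349 kN (bearing governs)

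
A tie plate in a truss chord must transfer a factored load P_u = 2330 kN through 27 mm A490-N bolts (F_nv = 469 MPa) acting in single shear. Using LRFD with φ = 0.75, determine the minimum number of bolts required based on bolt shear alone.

12 bolts

A_b = π·27²/4 = 572.6 mm².
Per-bolt design strength φR_n = 0.75 × 469 × 572.6 × 1 / 1000 = 201.4 kN.
n ≥ 2330 / 201.4 = 11.57 → use 12 bolts.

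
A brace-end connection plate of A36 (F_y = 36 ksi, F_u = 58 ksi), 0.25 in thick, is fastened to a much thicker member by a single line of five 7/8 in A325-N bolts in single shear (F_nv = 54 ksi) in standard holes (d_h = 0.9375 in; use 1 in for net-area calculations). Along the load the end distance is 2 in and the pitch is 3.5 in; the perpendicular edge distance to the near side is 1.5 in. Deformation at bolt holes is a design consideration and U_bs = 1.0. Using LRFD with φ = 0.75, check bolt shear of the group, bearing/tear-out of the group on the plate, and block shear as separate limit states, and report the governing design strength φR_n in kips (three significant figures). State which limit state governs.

75.7 kips (block shear governs)

Bolt shear: A_b = π·0.875²/4 = 0.6013 in²; R_n = 54 × 0.6013 × 5 × 1 = 162.4 kips → 0.75 × 162.4 = 122 kips.
Bearing: edge l_c = 1.531, r_n = 26.64 kips; interior l_c = 2.562, r_n = 30.45 kips; R_n = 26.64 + 4·30.45 = 148.4 kips → 111 kips.
Block shear: A_gv = 4, A_nv = 2.875, A_nt = 0.25 in²; R_n = min(0.6F_uA_nv, 0.6F_yA_gv) + U_bs·F_u·A_nt = 100.9 kips → 75.7 kips.
Block shear governs: 75.7 kips.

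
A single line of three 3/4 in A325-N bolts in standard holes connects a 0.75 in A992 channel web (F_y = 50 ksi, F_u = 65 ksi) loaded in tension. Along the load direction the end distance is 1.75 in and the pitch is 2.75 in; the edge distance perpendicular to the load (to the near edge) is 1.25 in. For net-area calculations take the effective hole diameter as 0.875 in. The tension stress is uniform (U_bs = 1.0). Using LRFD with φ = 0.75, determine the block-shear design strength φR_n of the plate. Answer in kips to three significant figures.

141 kips

Shear plane L_v = 1.75 + 2·2.75 = 7.25 in; A_gv = 7.25 × 0.75 = 5.438 in².
A_nv = (7.25 − 2.5·0.875) × 0.75 = 3.797 in².
A_nt = (1.25 − 0.5·0.875) × 0.75 = 0.6094 in².
0.6 F_u A_nv = 148.1 kips; 0.6 F_y A_gv = 163.1 kips → shear rupture governs the shear term.
R_n = 148.1 + 1.0 × 65 × 0.6094 = 187.7 kips.
Design strength φR_n = 0.75 × 187.7 = 141 kips.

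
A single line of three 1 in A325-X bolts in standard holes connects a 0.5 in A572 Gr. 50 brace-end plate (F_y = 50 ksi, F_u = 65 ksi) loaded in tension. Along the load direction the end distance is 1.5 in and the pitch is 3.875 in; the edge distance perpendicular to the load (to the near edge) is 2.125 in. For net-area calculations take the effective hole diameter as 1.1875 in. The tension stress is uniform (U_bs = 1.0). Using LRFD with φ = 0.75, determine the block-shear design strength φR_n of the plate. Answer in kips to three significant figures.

129 kips

Shear plane L_v = 1.5 + 2·3.875 = 9.25 in; A_gv = 9.25 × 0.5 = 4.625 in².
A_nv = (9.25 − 2.5·1.1875) × 0.5 = 3.141 in².
A_nt = (2.125 − 0.5·1.1875) × 0.5 = 0.7656 in².
0.6 F_u A_nv = 122.5 kips; 0.6 F_y A_gv = 138.8 kips → shear rupture governs the shear term.
R_n = 122.5 + 1.0 × 65 × 0.7656 = 172.2 kips.
Design strength φR_n = 0.75 × 172.2 = 129 kips.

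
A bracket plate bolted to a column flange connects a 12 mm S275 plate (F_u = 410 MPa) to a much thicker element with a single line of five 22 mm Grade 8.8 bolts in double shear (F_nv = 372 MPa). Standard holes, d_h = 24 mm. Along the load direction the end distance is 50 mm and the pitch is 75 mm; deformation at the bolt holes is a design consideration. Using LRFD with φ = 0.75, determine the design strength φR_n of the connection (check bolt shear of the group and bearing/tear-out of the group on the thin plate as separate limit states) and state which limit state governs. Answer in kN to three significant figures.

Bolt shear: A_b = π·22²/4 = 380.1 mm²; R_n = 372 × 380.1 × 5 × 2 / 1000 = 1414 kN → 0.75 × 1414 = 1060 kN.
Bearing (1.2 l_c t F_u ≤ 2.4 d t F_u): upper limit = 2.4·22·12·410 / 1000 = 259.8 kN.
  Edge l_c = 50 − 24/2 = 38 → r_n = 224.4 kN; interior l_c = 75 − 24 = 51 → r_n = 259.8 kN.
  R_n,bearing = 1·224.4 + 4·259.8 = 1263 kN → 0.75 × 1263 = 948 kN.
Bearing governs: 948 kN.

948 kN (bearing governs)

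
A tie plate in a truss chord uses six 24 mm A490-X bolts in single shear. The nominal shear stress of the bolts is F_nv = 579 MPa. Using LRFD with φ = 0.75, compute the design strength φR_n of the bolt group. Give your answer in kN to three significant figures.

1180 kN

A_b = π × 24² / 4 = 452.4 mm².
R_n = F_nv · A_b · n · n_s = 579 × 452.4 × 6 × 1 / 1000 = 1572 kN.
Design strength φR_n = 0.75 × 1572 = 1180 kN.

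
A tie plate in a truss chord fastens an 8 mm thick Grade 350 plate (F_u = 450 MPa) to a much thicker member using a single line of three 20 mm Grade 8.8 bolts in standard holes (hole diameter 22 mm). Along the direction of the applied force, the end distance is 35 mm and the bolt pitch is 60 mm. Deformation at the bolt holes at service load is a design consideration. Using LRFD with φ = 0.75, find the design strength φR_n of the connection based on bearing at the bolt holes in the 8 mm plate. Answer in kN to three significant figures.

324 kN

Per bolt r_n = 1.2 l_c t F_u ≤ 2.4 d t F_u; upper limit = 2.4 × 20 × 8 × 450 / 1000 = 172.8 kN.
Edge bolt: l_c = 35 − 22/2 = 24 mm → 1.2 × 24 × 8 × 450 / 1000 = 103.7 → r_n = 103.7 kN.
Interior bolts: l_c = 60 − 22 = 38 mm → 1.2 × 38 × 8 × 450 / 1000 = 164.2 → r_n = 164.2 kN.
R_n = 1 × 103.7 + 2 × 164.2 = 432 kN.
Design strength φR_n = 0.75 × 432 = 324 kN.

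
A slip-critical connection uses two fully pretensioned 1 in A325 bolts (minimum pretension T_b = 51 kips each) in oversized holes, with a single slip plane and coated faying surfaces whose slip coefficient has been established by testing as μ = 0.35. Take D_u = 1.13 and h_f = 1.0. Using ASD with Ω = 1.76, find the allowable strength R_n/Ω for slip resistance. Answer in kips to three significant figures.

22.9 kips

R_n = μ · D_u · h_f · T_b · n_s · n_b = 0.35 × 1.13 × 1.0 × 51 × 1 × 2 = 40.34 kips.
Allowable strength R_n/Ω = 40.34 / 1.76 = 22.9 kips.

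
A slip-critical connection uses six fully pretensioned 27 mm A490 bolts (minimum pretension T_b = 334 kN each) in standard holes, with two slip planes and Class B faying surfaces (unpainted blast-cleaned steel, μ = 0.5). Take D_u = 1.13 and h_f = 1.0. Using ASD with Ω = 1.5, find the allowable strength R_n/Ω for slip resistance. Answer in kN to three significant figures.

R_n = μ · D_u · h_f · T_b · n_s · n_b = 0.5 × 1.13 × 1.0 × 334 × 2 × 6 = 2265 kN.
Allowable strength R_n/Ω = 2265 / 1.5 = 1510 kN.

1510 kN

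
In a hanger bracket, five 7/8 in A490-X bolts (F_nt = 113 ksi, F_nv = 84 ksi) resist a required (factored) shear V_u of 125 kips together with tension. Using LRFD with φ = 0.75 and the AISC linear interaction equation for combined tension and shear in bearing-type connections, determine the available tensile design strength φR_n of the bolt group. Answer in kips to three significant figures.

A_b = π·0.875²/4 = 0.6013 in²; f_rv = 125 / (5 × 0.6013) = 41.58 ksi.
F'_nt = 1.3 F_nt − (F_nt / φF_nv) f_rv = 1.3·113 − (113/(0.75·84))·41.58 = 72.33 ksi, capped at F_nt → F'_nt = 72.33 ksi.
R_n = F'_nt · A_b · n = 72.33 × 0.6013 × 5 = 217.5 kips.
Design strength φR_n = 0.75 × 217.5 = 163 kips.

163 kips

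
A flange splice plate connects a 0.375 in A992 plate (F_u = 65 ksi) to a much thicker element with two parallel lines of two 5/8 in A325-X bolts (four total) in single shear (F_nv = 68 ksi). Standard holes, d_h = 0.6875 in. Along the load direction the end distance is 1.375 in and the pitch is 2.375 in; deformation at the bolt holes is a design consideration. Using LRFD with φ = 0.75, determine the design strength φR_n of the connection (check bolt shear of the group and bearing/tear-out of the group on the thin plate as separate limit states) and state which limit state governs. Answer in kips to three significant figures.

Bolt shear: A_b = π·0.625²/4 = 0.3068 in²; R_n = 68 × 0.3068 × 4 × 1 = 83.45 kips → 0.75 × 83.45 = 62.6 kips.
Bearing (1.2 l_c t F_u ≤ 2.4 d t F_u): upper limit = 2.4·0.625·0.375·65 = 36.56 kips.
  Edge l_c = 1.375 − 0.6875/2 = 1.031 → r_n = 30.16 kips; interior l_c = 2.375 − 0.6875 = 1.688 → r_n = 36.56 kips.
  R_n,bearing = 2·30.16 + 2·36.56 = 133.5 kips → 0.75 × 133.5 = 100 kips.
Bolt shear governs: 62.6 kips.

62.6 kips (bolt shear governs)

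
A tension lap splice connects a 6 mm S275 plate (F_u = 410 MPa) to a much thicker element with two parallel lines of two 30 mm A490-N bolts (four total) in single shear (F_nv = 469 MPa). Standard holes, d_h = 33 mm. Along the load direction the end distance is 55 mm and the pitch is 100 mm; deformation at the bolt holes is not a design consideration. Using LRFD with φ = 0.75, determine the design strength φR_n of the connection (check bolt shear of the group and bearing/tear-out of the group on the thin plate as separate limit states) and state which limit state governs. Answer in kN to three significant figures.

545 kN (bearing governs)

Bolt shear: A_b = π·30²/4 = 706.9 mm²; R_n = 469 × 706.9 × 4 × 1 / 1000 = 1326 kN → 0.75 × 1326 = 995 kN.
Bearing (1.5 l_c t F_u ≤ 3.0 d t F_u): upper limit = 3.0·30·6·410 / 1000 = 221.4 kN.
  Edge l_c = 55 − 33/2 = 38.5 → r_n = 142.1 kN; interior l_c = 100 − 33 = 67 → r_n = 221.4 kN.
  R_n,bearing = 2·142.1 + 2·221.4 = 726.9 kN → 0.75 × 726.9 = 545 kN.
Bearing governs: 545 kN.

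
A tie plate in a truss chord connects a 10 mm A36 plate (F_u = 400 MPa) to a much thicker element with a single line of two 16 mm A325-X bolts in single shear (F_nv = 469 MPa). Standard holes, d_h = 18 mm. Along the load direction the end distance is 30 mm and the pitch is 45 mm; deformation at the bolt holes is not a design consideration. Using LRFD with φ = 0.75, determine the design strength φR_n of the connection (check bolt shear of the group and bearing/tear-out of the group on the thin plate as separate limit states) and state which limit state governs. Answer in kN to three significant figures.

Bolt shear: A_b = π·16²/4 = 201.1 mm²; R_n = 469 × 201.1 × 2 × 1 / 1000 = 188.6 kN → 0.75 × 188.6 = 141 kN.
Bearing (1.5 l_c t F_u ≤ 3.0 d t F_u): upper limit = 3.0·16·10·400 / 1000 = 192 kN.
  Edge l_c = 30 − 18/2 = 21 → r_n = 126 kN; interior l_c = 45 − 18 = 27 → r_n = 162 kN.
  R_n,bearing = 1·126 + 1·162 = 288 kN → 0.75 × 288 = 216 kN.
Bolt shear governs: 141 kN.

141 kN (bolt shear governs)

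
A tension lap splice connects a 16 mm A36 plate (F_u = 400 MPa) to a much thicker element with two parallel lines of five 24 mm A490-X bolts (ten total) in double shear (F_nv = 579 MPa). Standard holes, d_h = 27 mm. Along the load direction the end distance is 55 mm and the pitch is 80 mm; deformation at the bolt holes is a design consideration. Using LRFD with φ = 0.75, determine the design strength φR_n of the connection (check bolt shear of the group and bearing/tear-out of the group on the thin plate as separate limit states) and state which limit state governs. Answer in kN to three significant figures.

2690 kN (bearing governs)

Bolt shear: A_b = π·24²/4 = 452.4 mm²; R_n = 579 × 452.4 × 10 × 2 / 1000 = 5239 kN → 0.75 × 5239 = 3930 kN.
Bearing (1.2 l_c t F_u ≤ 2.4 d t F_u): upper limit = 2.4·24·16·400 / 1000 = 368.6 kN.
  Edge l_c = 55 − 27/2 = 41.5 → r_n = 318.7 kN; interior l_c = 80 − 27 = 53 → r_n = 368.6 kN.
  R_n,bearing = 2·318.7 + 8·368.6 = 3587 kN → 0.75 × 3587 = 2690 kN.
Bearing governs: 2690 kN.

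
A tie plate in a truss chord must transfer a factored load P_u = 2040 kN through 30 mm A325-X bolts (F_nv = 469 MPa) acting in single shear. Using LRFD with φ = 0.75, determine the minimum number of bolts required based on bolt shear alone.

A_b = π·30²/4 = 706.9 mm².
Per-bolt design strength φR_n = 0.75 × 469 × 706.9 × 1 / 1000 = 248.6 kN.
n ≥ 2040 / 248.6 = 8.205 → use 9 bolts.

9 bolts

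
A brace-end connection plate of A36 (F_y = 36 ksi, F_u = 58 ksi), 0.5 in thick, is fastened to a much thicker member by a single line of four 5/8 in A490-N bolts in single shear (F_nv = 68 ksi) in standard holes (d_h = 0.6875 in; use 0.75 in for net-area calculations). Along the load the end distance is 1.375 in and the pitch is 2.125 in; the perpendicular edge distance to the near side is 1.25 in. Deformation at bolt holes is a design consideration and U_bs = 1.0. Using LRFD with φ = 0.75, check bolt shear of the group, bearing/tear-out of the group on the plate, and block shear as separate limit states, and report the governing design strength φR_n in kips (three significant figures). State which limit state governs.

62.6 kips (bolt shear governs)

Bolt shear: A_b = π·0.625²/4 = 0.3068 in²; R_n = 68 × 0.3068 × 4 × 1 = 83.45 kips → 0.75 × 83.45 = 62.6 kips.
Bearing: edge l_c = 1.031, r_n = 35.89 kips; interior l_c = 1.438, r_n = 43.5 kips; R_n = 35.89 + 3·43.5 = 166.4 kips → 125 kips.
Block shear: A_gv = 3.875, A_nv = 2.562, A_nt = 0.4375 in²; R_n = min(0.6F_uA_nv, 0.6F_yA_gv) + U_bs·F_u·A_nt = 109.1 kips → 81.8 kips.
Bolt shear governs: 62.6 kips.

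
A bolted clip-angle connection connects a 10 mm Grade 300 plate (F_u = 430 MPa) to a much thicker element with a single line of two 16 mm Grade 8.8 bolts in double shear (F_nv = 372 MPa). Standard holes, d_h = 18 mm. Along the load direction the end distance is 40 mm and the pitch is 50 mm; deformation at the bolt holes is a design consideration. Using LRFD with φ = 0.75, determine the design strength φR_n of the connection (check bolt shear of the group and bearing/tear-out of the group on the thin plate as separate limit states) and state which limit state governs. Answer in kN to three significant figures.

224 kN (bolt shear governs)

Bolt shear: A_b = π·16²/4 = 201.1 mm²; R_n = 372 × 201.1 × 2 × 2 / 1000 = 299.2 kN → 0.75 × 299.2 = 224 kN.
Bearing (1.2 l_c t F_u ≤ 2.4 d t F_u): upper limit = 2.4·16·10·430 / 1000 = 165.1 kN.
  Edge l_c = 40 − 18/2 = 31 → r_n = 160 kN; interior l_c = 50 − 18 = 32 → r_n = 165.1 kN.
  R_n,bearing = 1·160 + 1·165.1 = 325.1 kN → 0.75 × 325.1 = 244 kN.
Bolt shear governs: 224 kN.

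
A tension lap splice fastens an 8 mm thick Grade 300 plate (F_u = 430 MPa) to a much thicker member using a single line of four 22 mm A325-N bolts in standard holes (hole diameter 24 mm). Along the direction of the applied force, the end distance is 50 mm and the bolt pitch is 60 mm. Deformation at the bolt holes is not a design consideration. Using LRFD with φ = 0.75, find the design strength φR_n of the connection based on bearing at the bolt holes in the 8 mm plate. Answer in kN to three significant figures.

565 kN

Per bolt r_n = 1.5 l_c t F_u ≤ 3.0 d t F_u; upper limit = 3.0 × 22 × 8 × 430 / 1000 = 227 kN.
Edge bolt: l_c = 50 − 24/2 = 38 mm → 1.5 × 38 × 8 × 430 / 1000 = 196.1 → r_n = 196.1 kN.
Interior bolts: l_c = 60 − 24 = 36 mm → 1.5 × 36 × 8 × 430 / 1000 = 185.8 → r_n = 185.8 kN.
R_n = 1 × 196.1 + 3 × 185.8 = 753.4 kN.
Design strength φR_n = 0.75 × 753.4 = 565 kN.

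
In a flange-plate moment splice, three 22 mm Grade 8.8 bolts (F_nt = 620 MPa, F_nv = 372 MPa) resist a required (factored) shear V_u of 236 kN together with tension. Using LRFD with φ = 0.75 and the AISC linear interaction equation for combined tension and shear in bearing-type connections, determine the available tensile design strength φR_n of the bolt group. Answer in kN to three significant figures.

296 kN

A_b = π·22²/4 = 380.1 mm²; f_rv = 236 × 1000 / (3 × 380.1) = 206.9 MPa.
F'_nt = 1.3 F_nt − (F_nt / φF_nv) f_rv = 1.3·620 − (620/(0.75·372))·206.9 = 346.1 MPa, capped at F_nt → F'_nt = 346.1 MPa.
R_n = F'_nt · A_b · n = 346.1 × 380.1 × 3 / 1000 = 394.7 kN.
Design strength φR_n = 0.75 × 394.7 = 296 kN.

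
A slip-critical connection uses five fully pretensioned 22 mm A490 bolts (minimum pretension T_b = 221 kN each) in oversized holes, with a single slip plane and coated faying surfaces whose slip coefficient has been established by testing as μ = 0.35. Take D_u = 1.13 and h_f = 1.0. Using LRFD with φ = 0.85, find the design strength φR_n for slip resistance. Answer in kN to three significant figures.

R_n = μ · D_u · h_f · T_b · n_s · n_b = 0.35 × 1.13 × 1.0 × 221 × 1 × 5 = 437 kN.
Design strength φR_n = 0.85 × 437 = 371 kN.

371 kN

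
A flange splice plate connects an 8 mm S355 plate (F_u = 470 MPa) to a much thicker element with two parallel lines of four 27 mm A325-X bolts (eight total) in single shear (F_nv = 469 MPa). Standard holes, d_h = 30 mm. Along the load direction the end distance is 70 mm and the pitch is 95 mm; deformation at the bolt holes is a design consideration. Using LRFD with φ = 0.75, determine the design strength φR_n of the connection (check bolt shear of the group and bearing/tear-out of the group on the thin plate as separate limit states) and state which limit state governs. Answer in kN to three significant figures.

Bolt shear: A_b = π·27²/4 = 572.6 mm²; R_n = 469 × 572.6 × 8 × 1 / 1000 = 2148 kN → 0.75 × 2148 = 1610 kN.
Bearing (1.2 l_c t F_u ≤ 2.4 d t F_u): upper limit = 2.4·27·8·470 / 1000 = 243.6 kN.
  Edge l_c = 70 − 30/2 = 55 → r_n = 243.6 kN; interior l_c = 95 − 30 = 65 → r_n = 243.6 kN.
  R_n,bearing = 2·243.6 + 6·243.6 = 1949 kN → 0.75 × 1949 = 1460 kN.
Bearing governs: 1460 kN.

1460 kN (bearing governs)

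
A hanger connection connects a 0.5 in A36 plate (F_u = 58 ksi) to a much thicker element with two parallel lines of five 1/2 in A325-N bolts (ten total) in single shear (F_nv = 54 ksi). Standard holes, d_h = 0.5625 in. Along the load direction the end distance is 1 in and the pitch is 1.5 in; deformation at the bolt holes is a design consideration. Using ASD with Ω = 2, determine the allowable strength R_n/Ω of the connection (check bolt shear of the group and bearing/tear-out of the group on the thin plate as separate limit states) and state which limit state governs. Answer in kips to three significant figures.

53 kips (bolt shear governs)

Bolt shear: A_b = π·0.5²/4 = 0.1963 in²; R_n = 54 × 0.1963 × 10 × 1 = 106 kips → 106 / 2 = 53 kips.
Bearing (1.2 l_c t F_u ≤ 2.4 d t F_u): upper limit = 2.4·0.5·0.5·58 = 34.8 kips.
  Edge l_c = 1 − 0.5625/2 = 0.7188 → r_n = 25.01 kips; interior l_c = 1.5 − 0.5625 = 0.9375 → r_n = 32.62 kips.
  R_n,bearing = 2·25.01 + 8·32.62 = 311 kips → 311 / 2 = 156 kips.
Bolt shear governs: 53 kips.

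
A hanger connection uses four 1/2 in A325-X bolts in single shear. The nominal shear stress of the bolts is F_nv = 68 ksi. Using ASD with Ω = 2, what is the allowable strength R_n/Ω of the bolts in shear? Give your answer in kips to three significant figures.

26.7 kips

A_b = π × 0.5² / 4 = 0.1963 in².
R_n = F_nv · A_b · n · n_s = 68 × 0.1963 × 4 × 1 = 53.41 kips.
Allowable strength R_n/Ω = 53.41 / 2 = 26.7 kips.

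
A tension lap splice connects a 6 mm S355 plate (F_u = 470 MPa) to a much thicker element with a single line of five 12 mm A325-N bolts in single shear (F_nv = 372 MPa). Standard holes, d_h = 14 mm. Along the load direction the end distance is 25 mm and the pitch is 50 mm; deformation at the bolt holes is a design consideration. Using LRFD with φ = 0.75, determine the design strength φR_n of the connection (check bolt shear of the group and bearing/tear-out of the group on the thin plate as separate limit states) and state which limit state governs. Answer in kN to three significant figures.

158 kN (bolt shear governs)

Bolt shear: A_b = π·12²/4 = 113.1 mm²; R_n = 372 × 113.1 × 5 × 1 / 1000 = 210.4 kN → 0.75 × 210.4 = 158 kN.
Bearing (1.2 l_c t F_u ≤ 2.4 d t F_u): upper limit = 2.4·12·6·470 / 1000 = 81.22 kN.
  Edge l_c = 25 − 14/2 = 18 → r_n = 60.91 kN; interior l_c = 50 − 14 = 36 → r_n = 81.22 kN.
  R_n,bearing = 1·60.91 + 4·81.22 = 385.8 kN → 0.75 × 385.8 = 289 kN.
Bolt shear governs: 158 kN.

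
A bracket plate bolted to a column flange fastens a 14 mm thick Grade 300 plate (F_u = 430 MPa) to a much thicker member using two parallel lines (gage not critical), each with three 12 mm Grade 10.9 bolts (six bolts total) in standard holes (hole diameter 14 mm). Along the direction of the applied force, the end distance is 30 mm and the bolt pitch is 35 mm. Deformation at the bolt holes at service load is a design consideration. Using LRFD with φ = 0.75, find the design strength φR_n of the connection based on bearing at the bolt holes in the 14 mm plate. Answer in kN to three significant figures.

Per bolt r_n = 1.2 l_c t F_u ≤ 2.4 d t F_u; upper limit = 2.4 × 12 × 14 × 430 / 1000 = 173.4 kN.
Edge bolt: l_c = 30 − 14/2 = 23 mm → 1.2 × 23 × 14 × 430 / 1000 = 166.2 → r_n = 166.2 kN.
Interior bolts: l_c = 35 − 14 = 21 mm → 1.2 × 21 × 14 × 430 / 1000 = 151.7 → r_n = 151.7 kN.
R_n = 2 × 166.2 + 4 × 151.7 = 939.1 kN.
Design strength φR_n = 0.75 × 939.1 = 704 kN.

704 kN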